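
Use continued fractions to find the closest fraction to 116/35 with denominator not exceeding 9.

10/3

Expand x = 116/35 as a continued fraction with the Euclidean algorithm:
  116 = 3*35 + 11, so a_0 = 3.
  35 = 3*11 + 2, so a_1 = 3.
  11 = 5*2 + 1, so a_2 = 5.
  2 = 2*1 + 0, so a_3 = 2.
so x = [3; 3, 5, 2].
Convergents (p_i = a_i*p_{i-1} + p_{i-2}, q_i = a_i*q_{i-1} + q_{i-2} with p_{-2}=0, p_{-1}=1, q_{-2}=1, q_{-1}=0), until the denominator exceeds 9:
  i=0: a_0=3, p_0 = 3*1 + 0 = 3, q_0 = 3*0 + 1 = 1.
  i=1: a_1=3, p_1 = 3*3 + 1 = 10, q_1 = 3*1 + 0 = 3.
  i=2: a_2=5, p_2 = 5*10 + 3 = 53, q_2 = 5*3 + 1 = 16.
q_2 = 16 > 9, so the last convergent with denominator <= 9 is p_1/q_1 = 10/3.
The closest fraction with denominator <= 9 is either p_1/q_1 or the intermediate fraction (k*p_1 + p_0)/(k*q_1 + q_0) with the largest k >= 1 whose denominator stays <= 9; these approach x as k grows, and every other convergent or intermediate fraction in range is farther away.
Largest k: floor((9 - q_0)/q_1) = floor((9 - 1)/3) = 2.
That gives (2*10 + 3)/(2*3 + 1) = 23/7.
Compare the errors: |x - 10/3| = |116*3 - 10*35|/(35*3) = 2/105, and |x - 23/7| = |116*7 - 23*35|/(35*7) = 7/245.
Cross-multiplying, 2*245 = 490 < 735 = 7*105, so 2/105 is smaller: the convergent 10/3 is closer to x than 23/7.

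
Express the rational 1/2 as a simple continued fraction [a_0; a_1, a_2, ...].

Run the Euclidean algorithm on 1 and 2; the successive quotients are the partial quotients a_0, a_1, ... (each step inverts the fractional part left over by the previous one):
  1 = 0*2 + 1, so a_0 = 0.
  2 = 2*1 + 0, so a_1 = 2.
The remainder reaches 0 after 2 divisions, so the expansion has 2 partial quotients, read off in order.

[0; 2]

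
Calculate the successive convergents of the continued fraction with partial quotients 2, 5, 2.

Using the convergent recurrence p_i = a_i*p_{i-1} + p_{i-2}, q_i = a_i*q_{i-1} + q_{i-2} with p_{-2}=0, p_{-1}=1, q_{-2}=1, q_{-1}=0:
  i=0: a_0=2, p_0 = 2*1 + 0 = 2, q_0 = 2*0 + 1 = 1.
  i=1: a_1=5, p_1 = 5*2 + 1 = 11, q_1 = 5*1 + 0 = 5.
  i=2: a_2=2, p_2 = 2*11 + 2 = 24, q_2 = 2*5 + 1 = 11.

2/1, 11/5, 24/11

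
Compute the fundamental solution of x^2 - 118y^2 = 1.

First expand sqrt(118) as a continued fraction. With x_i = (sqrt(118) + m_i)/d_i and (m_0, d_0) = (0, 1): a_0 = floor(sqrt(118)) = 10, since 10^2 = 100 <= 118 < 121 = 11^2.
Iterate m_{i+1} = d_i*a_i - m_i, d_{i+1} = (118 - m_{i+1}^2)/d_i, a_{i+1} = floor((a_0 + m_{i+1})/d_{i+1}):
  m_1 = 1*10 - 0 = 10, d_1 = (118 - 10^2)/1 = 18/1 = 18, a_1 = floor((10 + 10)/18) = 1.
  m_2 = 18*1 - 10 = 8, d_2 = (118 - 8^2)/18 = 54/18 = 3, a_2 = floor((10 + 8)/3) = 6.
  m_3 = 3*6 - 8 = 10, d_3 = (118 - 10^2)/3 = 18/3 = 6, a_3 = floor((10 + 10)/6) = 3.
  m_4 = 6*3 - 10 = 8, d_4 = (118 - 8^2)/6 = 54/6 = 9, a_4 = floor((10 + 8)/9) = 2.
  m_5 = 9*2 - 8 = 10, d_5 = (118 - 10^2)/9 = 18/9 = 2, a_5 = floor((10 + 10)/2) = 10.
  m_6 = 2*10 - 10 = 10, d_6 = (118 - 10^2)/2 = 18/2 = 9, a_6 = floor((10 + 10)/9) = 2.
  m_7 = 9*2 - 10 = 8, d_7 = (118 - 8^2)/9 = 54/9 = 6, a_7 = floor((10 + 8)/6) = 3.
  m_8 = 6*3 - 8 = 10, d_8 = (118 - 10^2)/6 = 18/6 = 3, a_8 = floor((10 + 10)/3) = 6.
  m_9 = 3*6 - 10 = 8, d_9 = (118 - 8^2)/3 = 54/3 = 18, a_9 = floor((10 + 8)/18) = 1.
  m_10 = 18*1 - 8 = 10, d_10 = (118 - 10^2)/18 = 18/18 = 1, a_10 = floor((10 + 10)/1) = 20.
  m_11 = 1*20 - 10 = 10, d_11 = (118 - 10^2)/1 = 18/1 = 18: (m_11, d_11) = (m_1, d_1) = (10, 18), so from here the quotients repeat a_1, ..., a_10; the period length is 10.
So sqrt(118) = [10; (1, 6, 3, 2, 10, 2, 3, 6, 1, 20)] with period length k = 10.
k is even, so the fundamental solution of x^2 - 118y^2 = 1 is (p_{k-1}, q_{k-1}) = (p_9, q_9); compute convergents through index 9.
Convergents (p_i = a_i*p_{i-1} + p_{i-2}, q_i = a_i*q_{i-1} + q_{i-2} with p_{-2}=0, p_{-1}=1, q_{-2}=1, q_{-1}=0):
  i=0: a_0=10, p_0 = 10*1 + 0 = 10, q_0 = 10*0 + 1 = 1.
  i=1: a_1=1, p_1 = 1*10 + 1 = 11, q_1 = 1*1 + 0 = 1.
  i=2: a_2=6, p_2 = 6*11 + 10 = 76, q_2 = 6*1 + 1 = 7.
  i=3: a_3=3, p_3 = 3*76 + 11 = 239, q_3 = 3*7 + 1 = 22.
  i=4: a_4=2, p_4 = 2*239 + 76 = 554, q_4 = 2*22 + 7 = 51.
  i=5: a_5=10, p_5 = 10*554 + 239 = 5779, q_5 = 10*51 + 22 = 532.
  i=6: a_6=2, p_6 = 2*5779 + 554 = 12112, q_6 = 2*532 + 51 = 1115.
  i=7: a_7=3, p_7 = 3*12112 + 5779 = 42115, q_7 = 3*1115 + 532 = 3877.
  i=8: a_8=6, p_8 = 6*42115 + 12112 = 264802, q_8 = 6*3877 + 1115 = 24377.
  i=9: a_9=1, p_9 = 1*264802 + 42115 = 306917, q_9 = 1*24377 + 3877 = 28254.
Check: 306917^2 - 118*28254^2 = 94198044889 - 94198044888 = 1, so (x, y) = (306917, 28254) solves the equation, and by the theorem it is the least positive solution.

(x, y) = (306917, 28254)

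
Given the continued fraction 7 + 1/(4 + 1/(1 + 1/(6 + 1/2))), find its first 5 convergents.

Using the convergent recurrence p_i = a_i*p_{i-1} + p_{i-2}, q_i = a_i*q_{i-1} + q_{i-2} with p_{-2}=0, p_{-1}=1, q_{-2}=1, q_{-1}=0:
  i=0: a_0=7, p_0 = 7*1 + 0 = 7, q_0 = 7*0 + 1 = 1.
  i=1: a_1=4, p_1 = 4*7 + 1 = 29, q_1 = 4*1 + 0 = 4.
  i=2: a_2=1, p_2 = 1*29 + 7 = 36, q_2 = 1*4 + 1 = 5.
  i=3: a_3=6, p_3 = 6*36 + 29 = 245, q_3 = 6*5 + 4 = 34.
  i=4: a_4=2, p_4 = 2*245 + 36 = 526, q_4 = 2*34 + 5 = 73.

7/1, 29/4, 36/5, 245/34, 526/73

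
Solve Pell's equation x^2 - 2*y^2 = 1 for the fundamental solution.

First expand sqrt(2) as a continued fraction. With x_i = (sqrt(2) + m_i)/d_i and (m_0, d_0) = (0, 1): a_0 = floor(sqrt(2)) = 1, since 1^2 = 1 <= 2 < 4 = 2^2.
Iterate m_{i+1} = d_i*a_i - m_i, d_{i+1} = (2 - m_{i+1}^2)/d_i, a_{i+1} = floor((a_0 + m_{i+1})/d_{i+1}):
  m_1 = 1*1 - 0 = 1, d_1 = (2 - 1^2)/1 = 1/1 = 1, a_1 = floor((1 + 1)/1) = 2.
  m_2 = 1*2 - 1 = 1, d_2 = (2 - 1^2)/1 = 1/1 = 1: (m_2, d_2) = (m_1, d_1) = (1, 1), so from here the quotient a_1 repeats; the period length is 1.
So sqrt(2) = [1; (2)] with period length k = 1.
k is odd, so (p_{k-1}, q_{k-1}) only solves x^2 - 2y^2 = -1 and the fundamental solution of x^2 - 2y^2 = 1 is (p_{2k-1}, q_{2k-1}) = (p_1, q_1); compute convergents through index 1, running through the period twice.
Convergents (p_i = a_i*p_{i-1} + p_{i-2}, q_i = a_i*q_{i-1} + q_{i-2} with p_{-2}=0, p_{-1}=1, q_{-2}=1, q_{-1}=0):
  i=0: a_0=1, p_0 = 1*1 + 0 = 1, q_0 = 1*0 + 1 = 1.
  i=1: a_1=2, p_1 = 2*1 + 1 = 3, q_1 = 2*1 + 0 = 2.
Indeed p_0^2 - 2*q_0^2 = 1 - 2 = -1, not +1.
Check: 3^2 - 2*2^2 = 9 - 8 = 1, so (x, y) = (3, 2) solves the equation, and by the theorem it is the least positive solution.

(x, y) = (3, 2)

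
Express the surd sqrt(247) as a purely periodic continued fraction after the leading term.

Write x_i = (sqrt(247) + m_i)/d_i with (m_0, d_0) = (0, 1). a_0 = floor(sqrt(247)) = 15, since 15^2 = 225 <= 247 < 256 = 16^2.
Iterate m_{i+1} = d_i*a_i - m_i, d_{i+1} = (247 - m_{i+1}^2)/d_i, a_{i+1} = floor((a_0 + m_{i+1})/d_{i+1}):
  m_1 = 1*15 - 0 = 15, d_1 = (247 - 15^2)/1 = 22/1 = 22, a_1 = floor((15 + 15)/22) = 1.
  m_2 = 22*1 - 15 = 7, d_2 = (247 - 7^2)/22 = 198/22 = 9, a_2 = floor((15 + 7)/9) = 2.
  m_3 = 9*2 - 7 = 11, d_3 = (247 - 11^2)/9 = 126/9 = 14, a_3 = floor((15 + 11)/14) = 1.
  m_4 = 14*1 - 11 = 3, d_4 = (247 - 3^2)/14 = 238/14 = 17, a_4 = floor((15 + 3)/17) = 1.
  m_5 = 17*1 - 3 = 14, d_5 = (247 - 14^2)/17 = 51/17 = 3, a_5 = floor((15 + 14)/3) = 9.
  m_6 = 3*9 - 14 = 13, d_6 = (247 - 13^2)/3 = 78/3 = 26, a_6 = floor((15 + 13)/26) = 1.
  m_7 = 26*1 - 13 = 13, d_7 = (247 - 13^2)/26 = 78/26 = 3, a_7 = floor((15 + 13)/3) = 9.
  m_8 = 3*9 - 13 = 14, d_8 = (247 - 14^2)/3 = 51/3 = 17, a_8 = floor((15 + 14)/17) = 1.
  m_9 = 17*1 - 14 = 3, d_9 = (247 - 3^2)/17 = 238/17 = 14, a_9 = floor((15 + 3)/14) = 1.
  m_10 = 14*1 - 3 = 11, d_10 = (247 - 11^2)/14 = 126/14 = 9, a_10 = floor((15 + 11)/9) = 2.
  m_11 = 9*2 - 11 = 7, d_11 = (247 - 7^2)/9 = 198/9 = 22, a_11 = floor((15 + 7)/22) = 1.
  m_12 = 22*1 - 7 = 15, d_12 = (247 - 15^2)/22 = 22/22 = 1, a_12 = floor((15 + 15)/1) = 30.
  m_13 = 1*30 - 15 = 15, d_13 = (247 - 15^2)/1 = 22/1 = 22: (m_13, d_13) = (m_1, d_1) = (15, 22), so from here the quotients repeat a_1, ..., a_12; the period length is 12.
Hence the expansion of sqrt(247) is a_0 = 15 followed by the repeating block 1, 2, 1, 1, 9, 1, 9, 1, 1, 2, 1, 30 (period 12).

[15; (1, 2, 1, 1, 9, 1, 9, 1, 1, 2, 1, 30)]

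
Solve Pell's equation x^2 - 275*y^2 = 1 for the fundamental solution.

(x, y) = (199, 12)

First expand sqrt(275) as a continued fraction. With x_i = (sqrt(275) + m_i)/d_i and (m_0, d_0) = (0, 1): a_0 = floor(sqrt(275)) = 16, since 16^2 = 256 <= 275 < 289 = 17^2.
Iterate m_{i+1} = d_i*a_i - m_i, d_{i+1} = (275 - m_{i+1}^2)/d_i, a_{i+1} = floor((a_0 + m_{i+1})/d_{i+1}):
  m_1 = 1*16 - 0 = 16, d_1 = (275 - 16^2)/1 = 19/1 = 19, a_1 = floor((16 + 16)/19) = 1.
  m_2 = 19*1 - 16 = 3, d_2 = (275 - 3^2)/19 = 266/19 = 14, a_2 = floor((16 + 3)/14) = 1.
  m_3 = 14*1 - 3 = 11, d_3 = (275 - 11^2)/14 = 154/14 = 11, a_3 = floor((16 + 11)/11) = 2.
  m_4 = 11*2 - 11 = 11, d_4 = (275 - 11^2)/11 = 154/11 = 14, a_4 = floor((16 + 11)/14) = 1.
  m_5 = 14*1 - 11 = 3, d_5 = (275 - 3^2)/14 = 266/14 = 19, a_5 = floor((16 + 3)/19) = 1.
  m_6 = 19*1 - 3 = 16, d_6 = (275 - 16^2)/19 = 19/19 = 1, a_6 = floor((16 + 16)/1) = 32.
  m_7 = 1*32 - 16 = 16, d_7 = (275 - 16^2)/1 = 19/1 = 19: (m_7, d_7) = (m_1, d_1) = (16, 19), so from here the quotients repeat a_1, ..., a_6; the period length is 6.
So sqrt(275) = [16; (1, 1, 2, 1, 1, 32)] with period length k = 6.
k is even, so the fundamental solution of x^2 - 275y^2 = 1 is (p_{k-1}, q_{k-1}) = (p_5, q_5); compute convergents through index 5.
Convergents (p_i = a_i*p_{i-1} + p_{i-2}, q_i = a_i*q_{i-1} + q_{i-2} with p_{-2}=0, p_{-1}=1, q_{-2}=1, q_{-1}=0):
  i=0: a_0=16, p_0 = 16*1 + 0 = 16, q_0 = 16*0 + 1 = 1.
  i=1: a_1=1, p_1 = 1*16 + 1 = 17, q_1 = 1*1 + 0 = 1.
  i=2: a_2=1, p_2 = 1*17 + 16 = 33, q_2 = 1*1 + 1 = 2.
  i=3: a_3=2, p_3 = 2*33 + 17 = 83, q_3 = 2*2 + 1 = 5.
  i=4: a_4=1, p_4 = 1*83 + 33 = 116, q_4 = 1*5 + 2 = 7.
  i=5: a_5=1, p_5 = 1*116 + 83 = 199, q_5 = 1*7 + 5 = 12.
Check: 199^2 - 275*12^2 = 39601 - 39600 = 1, so (x, y) = (199, 12) solves the equation, and by the theorem it is the least positive solution.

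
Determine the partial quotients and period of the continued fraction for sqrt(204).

Write x_i = (sqrt(204) + m_i)/d_i with (m_0, d_0) = (0, 1). a_0 = floor(sqrt(204)) = 14, since 14^2 = 196 <= 204 < 225 = 15^2.
Iterate m_{i+1} = d_i*a_i - m_i, d_{i+1} = (204 - m_{i+1}^2)/d_i, a_{i+1} = floor((a_0 + m_{i+1})/d_{i+1}):
  m_1 = 1*14 - 0 = 14, d_1 = (204 - 14^2)/1 = 8/1 = 8, a_1 = floor((14 + 14)/8) = 3.
  m_2 = 8*3 - 14 = 10, d_2 = (204 - 10^2)/8 = 104/8 = 13, a_2 = floor((14 + 10)/13) = 1.
  m_3 = 13*1 - 10 = 3, d_3 = (204 - 3^2)/13 = 195/13 = 15, a_3 = floor((14 + 3)/15) = 1.
  m_4 = 15*1 - 3 = 12, d_4 = (204 - 12^2)/15 = 60/15 = 4, a_4 = floor((14 + 12)/4) = 6.
  m_5 = 4*6 - 12 = 12, d_5 = (204 - 12^2)/4 = 60/4 = 15, a_5 = floor((14 + 12)/15) = 1.
  m_6 = 15*1 - 12 = 3, d_6 = (204 - 3^2)/15 = 195/15 = 13, a_6 = floor((14 + 3)/13) = 1.
  m_7 = 13*1 - 3 = 10, d_7 = (204 - 10^2)/13 = 104/13 = 8, a_7 = floor((14 + 10)/8) = 3.
  m_8 = 8*3 - 10 = 14, d_8 = (204 - 14^2)/8 = 8/8 = 1, a_8 = floor((14 + 14)/1) = 28.
  m_9 = 1*28 - 14 = 14, d_9 = (204 - 14^2)/1 = 8/1 = 8: (m_9, d_9) = (m_1, d_1) = (14, 8), so from here the quotients repeat a_1, ..., a_8; the period length is 8.
Hence the expansion of sqrt(204) is a_0 = 14 followed by the repeating block 3, 1, 1, 6, 1, 1, 3, 28 (period 8).

[14; (3, 1, 1, 6, 1, 1, 3, 28)]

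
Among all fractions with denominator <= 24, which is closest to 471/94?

Expand x = 471/94 as a continued fraction with the Euclidean algorithm:
  471 = 5*94 + 1, so a_0 = 5.
  94 = 94*1 + 0, so a_1 = 94.
so x = [5; 94].
Convergents (p_i = a_i*p_{i-1} + p_{i-2}, q_i = a_i*q_{i-1} + q_{i-2} with p_{-2}=0, p_{-1}=1, q_{-2}=1, q_{-1}=0), until the denominator exceeds 24:
  i=0: a_0=5, p_0 = 5*1 + 0 = 5, q_0 = 5*0 + 1 = 1.
  i=1: a_1=94, p_1 = 94*5 + 1 = 471, q_1 = 94*1 + 0 = 94.
q_1 = 94 > 24, so the last convergent with denominator <= 24 is p_0/q_0 = 5/1.
The closest fraction with denominator <= 24 is either p_0/q_0 or the intermediate fraction (k*p_0 + p_{-1})/(k*q_0 + q_{-1}) with the largest k >= 1 whose denominator stays <= 24; these approach x as k grows, and every other convergent or intermediate fraction in range is farther away.
Largest k: floor((24 - q_{-1})/q_0) = floor((24 - 0)/1) = 24 (using the seeds p_{-1} = 1, q_{-1} = 0).
That gives (24*5 + 1)/(24*1 + 0) = 121/24.
Compare the errors: |x - 5/1| = |471*1 - 5*94|/(94*1) = 1/94, and |x - 121/24| = |471*24 - 121*94|/(94*24) = 70/2256.
Cross-multiplying, 1*2256 = 2256 < 6580 = 70*94, so 1/94 is smaller: the convergent 5/1 is closer to x than 121/24.

5/1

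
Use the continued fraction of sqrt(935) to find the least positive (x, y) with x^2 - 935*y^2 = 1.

(x, y) = (1376, 45)

First expand sqrt(935) as a continued fraction. With x_i = (sqrt(935) + m_i)/d_i and (m_0, d_0) = (0, 1): a_0 = floor(sqrt(935)) = 30, since 30^2 = 900 <= 935 < 961 = 31^2.
Iterate m_{i+1} = d_i*a_i - m_i, d_{i+1} = (935 - m_{i+1}^2)/d_i, a_{i+1} = floor((a_0 + m_{i+1})/d_{i+1}):
  m_1 = 1*30 - 0 = 30, d_1 = (935 - 30^2)/1 = 35/1 = 35, a_1 = floor((30 + 30)/35) = 1.
  m_2 = 35*1 - 30 = 5, d_2 = (935 - 5^2)/35 = 910/35 = 26, a_2 = floor((30 + 5)/26) = 1.
  m_3 = 26*1 - 5 = 21, d_3 = (935 - 21^2)/26 = 494/26 = 19, a_3 = floor((30 + 21)/19) = 2.
  m_4 = 19*2 - 21 = 17, d_4 = (935 - 17^2)/19 = 646/19 = 34, a_4 = floor((30 + 17)/34) = 1.
  m_5 = 34*1 - 17 = 17, d_5 = (935 - 17^2)/34 = 646/34 = 19, a_5 = floor((30 + 17)/19) = 2.
  m_6 = 19*2 - 17 = 21, d_6 = (935 - 21^2)/19 = 494/19 = 26, a_6 = floor((30 + 21)/26) = 1.
  m_7 = 26*1 - 21 = 5, d_7 = (935 - 5^2)/26 = 910/26 = 35, a_7 = floor((30 + 5)/35) = 1.
  m_8 = 35*1 - 5 = 30, d_8 = (935 - 30^2)/35 = 35/35 = 1, a_8 = floor((30 + 30)/1) = 60.
  m_9 = 1*60 - 30 = 30, d_9 = (935 - 30^2)/1 = 35/1 = 35: (m_9, d_9) = (m_1, d_1) = (30, 35), so from here the quotients repeat a_1, ..., a_8; the period length is 8.
So sqrt(935) = [30; (1, 1, 2, 1, 2, 1, 1, 60)] with period length k = 8.
k is even, so the fundamental solution of x^2 - 935y^2 = 1 is (p_{k-1}, q_{k-1}) = (p_7, q_7); compute convergents through index 7.
Convergents (p_i = a_i*p_{i-1} + p_{i-2}, q_i = a_i*q_{i-1} + q_{i-2} with p_{-2}=0, p_{-1}=1, q_{-2}=1, q_{-1}=0):
  i=0: a_0=30, p_0 = 30*1 + 0 = 30, q_0 = 30*0 + 1 = 1.
  i=1: a_1=1, p_1 = 1*30 + 1 = 31, q_1 = 1*1 + 0 = 1.
  i=2: a_2=1, p_2 = 1*31 + 30 = 61, q_2 = 1*1 + 1 = 2.
  i=3: a_3=2, p_3 = 2*61 + 31 = 153, q_3 = 2*2 + 1 = 5.
  i=4: a_4=1, p_4 = 1*153 + 61 = 214, q_4 = 1*5 + 2 = 7.
  i=5: a_5=2, p_5 = 2*214 + 153 = 581, q_5 = 2*7 + 5 = 19.
  i=6: a_6=1, p_6 = 1*581 + 214 = 795, q_6 = 1*19 + 7 = 26.
  i=7: a_7=1, p_7 = 1*795 + 581 = 1376, q_7 = 1*26 + 19 = 45.
Check: 1376^2 - 935*45^2 = 1893376 - 1893375 = 1, so (x, y) = (1376, 45) solves the equation, and by the theorem it is the least positive solution.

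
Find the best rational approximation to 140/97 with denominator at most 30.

Expand x = 140/97 as a continued fraction with the Euclidean algorithm:
  140 = 1*97 + 43, so a_0 = 1.
  97 = 2*43 + 11, so a_1 = 2.
  43 = 3*11 + 10, so a_2 = 3.
  11 = 1*10 + 1, so a_3 = 1.
  10 = 10*1 + 0, so a_4 = 10.
so x = [1; 2, 3, 1, 10].
Convergents (p_i = a_i*p_{i-1} + p_{i-2}, q_i = a_i*q_{i-1} + q_{i-2} with p_{-2}=0, p_{-1}=1, q_{-2}=1, q_{-1}=0), until the denominator exceeds 30:
  i=0: a_0=1, p_0 = 1*1 + 0 = 1, q_0 = 1*0 + 1 = 1.
  i=1: a_1=2, p_1 = 2*1 + 1 = 3, q_1 = 2*1 + 0 = 2.
  i=2: a_2=3, p_2 = 3*3 + 1 = 10, q_2 = 3*2 + 1 = 7.
  i=3: a_3=1, p_3 = 1*10 + 3 = 13, q_3 = 1*7 + 2 = 9.
  i=4: a_4=10, p_4 = 10*13 + 10 = 140, q_4 = 10*9 + 7 = 97.
q_4 = 97 > 30, so the last convergent with denominator <= 30 is p_3/q_3 = 13/9.
The closest fraction with denominator <= 30 is either p_3/q_3 or the intermediate fraction (k*p_3 + p_2)/(k*q_3 + q_2) with the largest k >= 1 whose denominator stays <= 30; these approach x as k grows, and every other convergent or intermediate fraction in range is farther away.
Largest k: floor((30 - q_2)/q_3) = floor((30 - 7)/9) = 2.
That gives (2*13 + 10)/(2*9 + 7) = 36/25.
Compare the errors: |x - 13/9| = |140*9 - 13*97|/(97*9) = 1/873, and |x - 36/25| = |140*25 - 36*97|/(97*25) = 8/2425.
Cross-multiplying, 1*2425 = 2425 < 6984 = 8*873, so 1/873 is smaller: the convergent 13/9 is closer to x than 36/25.

13/9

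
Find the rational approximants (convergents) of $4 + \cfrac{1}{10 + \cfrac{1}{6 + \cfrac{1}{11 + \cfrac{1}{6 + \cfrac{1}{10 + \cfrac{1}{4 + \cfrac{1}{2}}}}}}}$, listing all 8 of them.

Using the convergent recurrence p_i = a_i*p_{i-1} + p_{i-2}, q_i = a_i*q_{i-1} + q_{i-2} with p_{-2}=0, p_{-1}=1, q_{-2}=1, q_{-1}=0:
  i=0: a_0=4, p_0 = 4*1 + 0 = 4, q_0 = 4*0 + 1 = 1.
  i=1: a_1=10, p_1 = 10*4 + 1 = 41, q_1 = 10*1 + 0 = 10.
  i=2: a_2=6, p_2 = 6*41 + 4 = 250, q_2 = 6*10 + 1 = 61.
  i=3: a_3=11, p_3 = 11*250 + 41 = 2791, q_3 = 11*61 + 10 = 681.
  i=4: a_4=6, p_4 = 6*2791 + 250 = 16996, q_4 = 6*681 + 61 = 4147.
  i=5: a_5=10, p_5 = 10*16996 + 2791 = 172751, q_5 = 10*4147 + 681 = 42151.
  i=6: a_6=4, p_6 = 4*172751 + 16996 = 708000, q_6 = 4*42151 + 4147 = 172751.
  i=7: a_7=2, p_7 = 2*708000 + 172751 = 1588751, q_7 = 2*172751 + 42151 = 387653.

4/1, 41/10, 250/61, 2791/681, 16996/4147, 172751/42151, 708000/172751, 1588751/387653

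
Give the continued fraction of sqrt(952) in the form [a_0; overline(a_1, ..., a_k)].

[30; overline(1, 5, 1, 6, 1, 5, 1, 60)]

Write x_i = (sqrt(952) + m_i)/d_i with (m_0, d_0) = (0, 1). a_0 = floor(sqrt(952)) = 30, since 30^2 = 900 <= 952 < 961 = 31^2.
Iterate m_{i+1} = d_i*a_i - m_i, d_{i+1} = (952 - m_{i+1}^2)/d_i, a_{i+1} = floor((a_0 + m_{i+1})/d_{i+1}):
  m_1 = 1*30 - 0 = 30, d_1 = (952 - 30^2)/1 = 52/1 = 52, a_1 = floor((30 + 30)/52) = 1.
  m_2 = 52*1 - 30 = 22, d_2 = (952 - 22^2)/52 = 468/52 = 9, a_2 = floor((30 + 22)/9) = 5.
  m_3 = 9*5 - 22 = 23, d_3 = (952 - 23^2)/9 = 423/9 = 47, a_3 = floor((30 + 23)/47) = 1.
  m_4 = 47*1 - 23 = 24, d_4 = (952 - 24^2)/47 = 376/47 = 8, a_4 = floor((30 + 24)/8) = 6.
  m_5 = 8*6 - 24 = 24, d_5 = (952 - 24^2)/8 = 376/8 = 47, a_5 = floor((30 + 24)/47) = 1.
  m_6 = 47*1 - 24 = 23, d_6 = (952 - 23^2)/47 = 423/47 = 9, a_6 = floor((30 + 23)/9) = 5.
  m_7 = 9*5 - 23 = 22, d_7 = (952 - 22^2)/9 = 468/9 = 52, a_7 = floor((30 + 22)/52) = 1.
  m_8 = 52*1 - 22 = 30, d_8 = (952 - 30^2)/52 = 52/52 = 1, a_8 = floor((30 + 30)/1) = 60.
  m_9 = 1*60 - 30 = 30, d_9 = (952 - 30^2)/1 = 52/1 = 52: (m_9, d_9) = (m_1, d_1) = (30, 52), so from here the quotients repeat a_1, ..., a_8; the period length is 8.
Hence the expansion of sqrt(952) is a_0 = 30 followed by the repeating block 1, 5, 1, 6, 1, 5, 1, 60 (period 8).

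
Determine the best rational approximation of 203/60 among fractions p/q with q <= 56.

159/47

Expand x = 203/60 as a continued fraction with the Euclidean algorithm:
  203 = 3*60 + 23, so a_0 = 3.
  60 = 2*23 + 14, so a_1 = 2.
  23 = 1*14 + 9, so a_2 = 1.
  14 = 1*9 + 5, so a_3 = 1.
  9 = 1*5 + 4, so a_4 = 1.
  5 = 1*4 + 1, so a_5 = 1.
  4 = 4*1 + 0, so a_6 = 4.
so x = [3; 2, 1, 1, 1, 1, 4].
Convergents (p_i = a_i*p_{i-1} + p_{i-2}, q_i = a_i*q_{i-1} + q_{i-2} with p_{-2}=0, p_{-1}=1, q_{-2}=1, q_{-1}=0), until the denominator exceeds 56:
  i=0: a_0=3, p_0 = 3*1 + 0 = 3, q_0 = 3*0 + 1 = 1.
  i=1: a_1=2, p_1 = 2*3 + 1 = 7, q_1 = 2*1 + 0 = 2.
  i=2: a_2=1, p_2 = 1*7 + 3 = 10, q_2 = 1*2 + 1 = 3.
  i=3: a_3=1, p_3 = 1*10 + 7 = 17, q_3 = 1*3 + 2 = 5.
  i=4: a_4=1, p_4 = 1*17 + 10 = 27, q_4 = 1*5 + 3 = 8.
  i=5: a_5=1, p_5 = 1*27 + 17 = 44, q_5 = 1*8 + 5 = 13.
  i=6: a_6=4, p_6 = 4*44 + 27 = 203, q_6 = 4*13 + 8 = 60.
q_6 = 60 > 56, so the last convergent with denominator <= 56 is p_5/q_5 = 44/13.
The closest fraction with denominator <= 56 is either p_5/q_5 or the intermediate fraction (k*p_5 + p_4)/(k*q_5 + q_4) with the largest k >= 1 whose denominator stays <= 56; these approach x as k grows, and every other convergent or intermediate fraction in range is farther away.
Largest k: floor((56 - q_4)/q_5) = floor((56 - 8)/13) = 3.
That gives (3*44 + 27)/(3*13 + 8) = 159/47.
Compare the errors: |x - 44/13| = |203*13 - 44*60|/(60*13) = 1/780, and |x - 159/47| = |203*47 - 159*60|/(60*47) = 1/2820.
Cross-multiplying, 1*780 = 780 < 2820 = 1*2820, so 1/2820 is smaller: the intermediate fraction 159/47 is closer to x than 44/13.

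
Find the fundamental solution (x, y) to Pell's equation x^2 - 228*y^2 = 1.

(x, y) = (151, 10)

First expand sqrt(228) as a continued fraction. With x_i = (sqrt(228) + m_i)/d_i and (m_0, d_0) = (0, 1): a_0 = floor(sqrt(228)) = 15, since 15^2 = 225 <= 228 < 256 = 16^2.
Iterate m_{i+1} = d_i*a_i - m_i, d_{i+1} = (228 - m_{i+1}^2)/d_i, a_{i+1} = floor((a_0 + m_{i+1})/d_{i+1}):
  m_1 = 1*15 - 0 = 15, d_1 = (228 - 15^2)/1 = 3/1 = 3, a_1 = floor((15 + 15)/3) = 10.
  m_2 = 3*10 - 15 = 15, d_2 = (228 - 15^2)/3 = 3/3 = 1, a_2 = floor((15 + 15)/1) = 30.
  m_3 = 1*30 - 15 = 15, d_3 = (228 - 15^2)/1 = 3/1 = 3: (m_3, d_3) = (m_1, d_1) = (15, 3), so from here the quotients repeat a_1, a_2; the period length is 2.
So sqrt(228) = [15; (10, 30)] with period length k = 2.
k is even, so the fundamental solution of x^2 - 228y^2 = 1 is (p_{k-1}, q_{k-1}) = (p_1, q_1); compute convergents through index 1.
Convergents (p_i = a_i*p_{i-1} + p_{i-2}, q_i = a_i*q_{i-1} + q_{i-2} with p_{-2}=0, p_{-1}=1, q_{-2}=1, q_{-1}=0):
  i=0: a_0=15, p_0 = 15*1 + 0 = 15, q_0 = 15*0 + 1 = 1.
  i=1: a_1=10, p_1 = 10*15 + 1 = 151, q_1 = 10*1 + 0 = 10.
Check: 151^2 - 228*10^2 = 22801 - 22800 = 1, so (x, y) = (151, 10) solves the equation, and by the theorem it is the least positive solution.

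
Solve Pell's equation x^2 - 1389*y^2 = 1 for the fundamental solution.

First expand sqrt(1389) as a continued fraction. With x_i = (sqrt(1389) + m_i)/d_i and (m_0, d_0) = (0, 1): a_0 = floor(sqrt(1389)) = 37, since 37^2 = 1369 <= 1389 < 1444 = 38^2.
Iterate m_{i+1} = d_i*a_i - m_i, d_{i+1} = (1389 - m_{i+1}^2)/d_i, a_{i+1} = floor((a_0 + m_{i+1})/d_{i+1}):
  m_1 = 1*37 - 0 = 37, d_1 = (1389 - 37^2)/1 = 20/1 = 20, a_1 = floor((37 + 37)/20) = 3.
  m_2 = 20*3 - 37 = 23, d_2 = (1389 - 23^2)/20 = 860/20 = 43, a_2 = floor((37 + 23)/43) = 1.
  m_3 = 43*1 - 23 = 20, d_3 = (1389 - 20^2)/43 = 989/43 = 23, a_3 = floor((37 + 20)/23) = 2.
  m_4 = 23*2 - 20 = 26, d_4 = (1389 - 26^2)/23 = 713/23 = 31, a_4 = floor((37 + 26)/31) = 2.
  m_5 = 31*2 - 26 = 36, d_5 = (1389 - 36^2)/31 = 93/31 = 3, a_5 = floor((37 + 36)/3) = 24.
  m_6 = 3*24 - 36 = 36, d_6 = (1389 - 36^2)/3 = 93/3 = 31, a_6 = floor((37 + 36)/31) = 2.
  m_7 = 31*2 - 36 = 26, d_7 = (1389 - 26^2)/31 = 713/31 = 23, a_7 = floor((37 + 26)/23) = 2.
  m_8 = 23*2 - 26 = 20, d_8 = (1389 - 20^2)/23 = 989/23 = 43, a_8 = floor((37 + 20)/43) = 1.
  m_9 = 43*1 - 20 = 23, d_9 = (1389 - 23^2)/43 = 860/43 = 20, a_9 = floor((37 + 23)/20) = 3.
  m_10 = 20*3 - 23 = 37, d_10 = (1389 - 37^2)/20 = 20/20 = 1, a_10 = floor((37 + 37)/1) = 74.
  m_11 = 1*74 - 37 = 37, d_11 = (1389 - 37^2)/1 = 20/1 = 20: (m_11, d_11) = (m_1, d_1) = (37, 20), so from here the quotients repeat a_1, ..., a_10; the period length is 10.
So sqrt(1389) = [37; (3, 1, 2, 2, 24, 2, 2, 1, 3, 74)] with period length k = 10.
k is even, so the fundamental solution of x^2 - 1389y^2 = 1 is (p_{k-1}, q_{k-1}) = (p_9, q_9); compute convergents through index 9.
Convergents (p_i = a_i*p_{i-1} + p_{i-2}, q_i = a_i*q_{i-1} + q_{i-2} with p_{-2}=0, p_{-1}=1, q_{-2}=1, q_{-1}=0):
  i=0: a_0=37, p_0 = 37*1 + 0 = 37, q_0 = 37*0 + 1 = 1.
  i=1: a_1=3, p_1 = 3*37 + 1 = 112, q_1 = 3*1 + 0 = 3.
  i=2: a_2=1, p_2 = 1*112 + 37 = 149, q_2 = 1*3 + 1 = 4.
  i=3: a_3=2, p_3 = 2*149 + 112 = 410, q_3 = 2*4 + 3 = 11.
  i=4: a_4=2, p_4 = 2*410 + 149 = 969, q_4 = 2*11 + 4 = 26.
  i=5: a_5=24, p_5 = 24*969 + 410 = 23666, q_5 = 24*26 + 11 = 635.
  i=6: a_6=2, p_6 = 2*23666 + 969 = 48301, q_6 = 2*635 + 26 = 1296.
  i=7: a_7=2, p_7 = 2*48301 + 23666 = 120268, q_7 = 2*1296 + 635 = 3227.
  i=8: a_8=1, p_8 = 1*120268 + 48301 = 168569, q_8 = 1*3227 + 1296 = 4523.
  i=9: a_9=3, p_9 = 3*168569 + 120268 = 625975, q_9 = 3*4523 + 3227 = 16796.
Check: 625975^2 - 1389*16796^2 = 391844700625 - 391844700624 = 1, so (x, y) = (625975, 16796) solves the equation, and by the theorem it is the least positive solution.

(x, y) = (625975, 16796)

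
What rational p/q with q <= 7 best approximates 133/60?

11/5

Expand x = 133/60 as a continued fraction with the Euclidean algorithm:
  133 = 2*60 + 13, so a_0 = 2.
  60 = 4*13 + 8, so a_1 = 4.
  13 = 1*8 + 5, so a_2 = 1.
  8 = 1*5 + 3, so a_3 = 1.
  5 = 1*3 + 2, so a_4 = 1.
  3 = 1*2 + 1, so a_5 = 1.
  2 = 2*1 + 0, so a_6 = 2.
so x = [2; 4, 1, 1, 1, 1, 2].
Convergents (p_i = a_i*p_{i-1} + p_{i-2}, q_i = a_i*q_{i-1} + q_{i-2} with p_{-2}=0, p_{-1}=1, q_{-2}=1, q_{-1}=0), until the denominator exceeds 7:
  i=0: a_0=2, p_0 = 2*1 + 0 = 2, q_0 = 2*0 + 1 = 1.
  i=1: a_1=4, p_1 = 4*2 + 1 = 9, q_1 = 4*1 + 0 = 4.
  i=2: a_2=1, p_2 = 1*9 + 2 = 11, q_2 = 1*4 + 1 = 5.
  i=3: a_3=1, p_3 = 1*11 + 9 = 20, q_3 = 1*5 + 4 = 9.
q_3 = 9 > 7, so the last convergent with denominator <= 7 is p_2/q_2 = 11/5.
The closest fraction with denominator <= 7 is either p_2/q_2 or the intermediate fraction (k*p_2 + p_1)/(k*q_2 + q_1) with the largest k >= 1 whose denominator stays <= 7; these approach x as k grows, and every other convergent or intermediate fraction in range is farther away.
Largest k: floor((7 - q_1)/q_2) = floor((7 - 4)/5) = 0.
Since k = 0, no intermediate fraction beyond p_2/q_2 has denominator <= 7, so the convergent 11/5 is the closest (its error is |133*5 - 11*60|/(60*5) = 5/300).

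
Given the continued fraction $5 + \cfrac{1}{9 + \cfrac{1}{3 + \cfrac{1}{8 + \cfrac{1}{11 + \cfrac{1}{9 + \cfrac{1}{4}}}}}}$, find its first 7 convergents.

Using the convergent recurrence p_i = a_i*p_{i-1} + p_{i-2}, q_i = a_i*q_{i-1} + q_{i-2} with p_{-2}=0, p_{-1}=1, q_{-2}=1, q_{-1}=0:
  i=0: a_0=5, p_0 = 5*1 + 0 = 5, q_0 = 5*0 + 1 = 1.
  i=1: a_1=9, p_1 = 9*5 + 1 = 46, q_1 = 9*1 + 0 = 9.
  i=2: a_2=3, p_2 = 3*46 + 5 = 143, q_2 = 3*9 + 1 = 28.
  i=3: a_3=8, p_3 = 8*143 + 46 = 1190, q_3 = 8*28 + 9 = 233.
  i=4: a_4=11, p_4 = 11*1190 + 143 = 13233, q_4 = 11*233 + 28 = 2591.
  i=5: a_5=9, p_5 = 9*13233 + 1190 = 120287, q_5 = 9*2591 + 233 = 23552.
  i=6: a_6=4, p_6 = 4*120287 + 13233 = 494381, q_6 = 4*23552 + 2591 = 96799.

5/1, 46/9, 143/28, 1190/233, 13233/2591, 120287/23552, 494381/96799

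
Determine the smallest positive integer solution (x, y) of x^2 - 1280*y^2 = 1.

First expand sqrt(1280) as a continued fraction. With x_i = (sqrt(1280) + m_i)/d_i and (m_0, d_0) = (0, 1): a_0 = floor(sqrt(1280)) = 35, since 35^2 = 1225 <= 1280 < 1296 = 36^2.
Iterate m_{i+1} = d_i*a_i - m_i, d_{i+1} = (1280 - m_{i+1}^2)/d_i, a_{i+1} = floor((a_0 + m_{i+1})/d_{i+1}):
  m_1 = 1*35 - 0 = 35, d_1 = (1280 - 35^2)/1 = 55/1 = 55, a_1 = floor((35 + 35)/55) = 1.
  m_2 = 55*1 - 35 = 20, d_2 = (1280 - 20^2)/55 = 880/55 = 16, a_2 = floor((35 + 20)/16) = 3.
  m_3 = 16*3 - 20 = 28, d_3 = (1280 - 28^2)/16 = 496/16 = 31, a_3 = floor((35 + 28)/31) = 2.
  m_4 = 31*2 - 28 = 34, d_4 = (1280 - 34^2)/31 = 124/31 = 4, a_4 = floor((35 + 34)/4) = 17.
  m_5 = 4*17 - 34 = 34, d_5 = (1280 - 34^2)/4 = 124/4 = 31, a_5 = floor((35 + 34)/31) = 2.
  m_6 = 31*2 - 34 = 28, d_6 = (1280 - 28^2)/31 = 496/31 = 16, a_6 = floor((35 + 28)/16) = 3.
  m_7 = 16*3 - 28 = 20, d_7 = (1280 - 20^2)/16 = 880/16 = 55, a_7 = floor((35 + 20)/55) = 1.
  m_8 = 55*1 - 20 = 35, d_8 = (1280 - 35^2)/55 = 55/55 = 1, a_8 = floor((35 + 35)/1) = 70.
  m_9 = 1*70 - 35 = 35, d_9 = (1280 - 35^2)/1 = 55/1 = 55: (m_9, d_9) = (m_1, d_1) = (35, 55), so from here the quotients repeat a_1, ..., a_8; the period length is 8.
So sqrt(1280) = [35; (1, 3, 2, 17, 2, 3, 1, 70)] with period length k = 8.
k is even, so the fundamental solution of x^2 - 1280y^2 = 1 is (p_{k-1}, q_{k-1}) = (p_7, q_7); compute convergents through index 7.
Convergents (p_i = a_i*p_{i-1} + p_{i-2}, q_i = a_i*q_{i-1} + q_{i-2} with p_{-2}=0, p_{-1}=1, q_{-2}=1, q_{-1}=0):
  i=0: a_0=35, p_0 = 35*1 + 0 = 35, q_0 = 35*0 + 1 = 1.
  i=1: a_1=1, p_1 = 1*35 + 1 = 36, q_1 = 1*1 + 0 = 1.
  i=2: a_2=3, p_2 = 3*36 + 35 = 143, q_2 = 3*1 + 1 = 4.
  i=3: a_3=2, p_3 = 2*143 + 36 = 322, q_3 = 2*4 + 1 = 9.
  i=4: a_4=17, p_4 = 17*322 + 143 = 5617, q_4 = 17*9 + 4 = 157.
  i=5: a_5=2, p_5 = 2*5617 + 322 = 11556, q_5 = 2*157 + 9 = 323.
  i=6: a_6=3, p_6 = 3*11556 + 5617 = 40285, q_6 = 3*323 + 157 = 1126.
  i=7: a_7=1, p_7 = 1*40285 + 11556 = 51841, q_7 = 1*1126 + 323 = 1449.
Check: 51841^2 - 1280*1449^2 = 2687489281 - 2687489280 = 1, so (x, y) = (51841, 1449) solves the equation, and by the theorem it is the least positive solution.

(x, y) = (51841, 1449)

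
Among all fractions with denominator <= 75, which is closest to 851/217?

Expand x = 851/217 as a continued fraction with the Euclidean algorithm:
  851 = 3*217 + 200, so a_0 = 3.
  217 = 1*200 + 17, so a_1 = 1.
  200 = 11*17 + 13, so a_2 = 11.
  17 = 1*13 + 4, so a_3 = 1.
  13 = 3*4 + 1, so a_4 = 3.
  4 = 4*1 + 0, so a_5 = 4.
so x = [3; 1, 11, 1, 3, 4].
Convergents (p_i = a_i*p_{i-1} + p_{i-2}, q_i = a_i*q_{i-1} + q_{i-2} with p_{-2}=0, p_{-1}=1, q_{-2}=1, q_{-1}=0), until the denominator exceeds 75:
  i=0: a_0=3, p_0 = 3*1 + 0 = 3, q_0 = 3*0 + 1 = 1.
  i=1: a_1=1, p_1 = 1*3 + 1 = 4, q_1 = 1*1 + 0 = 1.
  i=2: a_2=11, p_2 = 11*4 + 3 = 47, q_2 = 11*1 + 1 = 12.
  i=3: a_3=1, p_3 = 1*47 + 4 = 51, q_3 = 1*12 + 1 = 13.
  i=4: a_4=3, p_4 = 3*51 + 47 = 200, q_4 = 3*13 + 12 = 51.
  i=5: a_5=4, p_5 = 4*200 + 51 = 851, q_5 = 4*51 + 13 = 217.
q_5 = 217 > 75, so the last convergent with denominator <= 75 is p_4/q_4 = 200/51.
The closest fraction with denominator <= 75 is either p_4/q_4 or the intermediate fraction (k*p_4 + p_3)/(k*q_4 + q_3) with the largest k >= 1 whose denominator stays <= 75; these approach x as k grows, and every other convergent or intermediate fraction in range is farther away.
Largest k: floor((75 - q_3)/q_4) = floor((75 - 13)/51) = 1.
That gives (1*200 + 51)/(1*51 + 13) = 251/64.
Compare the errors: |x - 200/51| = |851*51 - 200*217|/(217*51) = 1/11067, and |x - 251/64| = |851*64 - 251*217|/(217*64) = 3/13888.
Cross-multiplying, 1*13888 = 13888 < 33201 = 3*11067, so 1/11067 is smaller: the convergent 200/51 is closer to x than 251/64.

200/51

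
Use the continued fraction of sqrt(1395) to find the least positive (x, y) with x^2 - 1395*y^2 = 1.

First expand sqrt(1395) as a continued fraction. With x_i = (sqrt(1395) + m_i)/d_i and (m_0, d_0) = (0, 1): a_0 = floor(sqrt(1395)) = 37, since 37^2 = 1369 <= 1395 < 1444 = 38^2.
Iterate m_{i+1} = d_i*a_i - m_i, d_{i+1} = (1395 - m_{i+1}^2)/d_i, a_{i+1} = floor((a_0 + m_{i+1})/d_{i+1}):
  m_1 = 1*37 - 0 = 37, d_1 = (1395 - 37^2)/1 = 26/1 = 26, a_1 = floor((37 + 37)/26) = 2.
  m_2 = 26*2 - 37 = 15, d_2 = (1395 - 15^2)/26 = 1170/26 = 45, a_2 = floor((37 + 15)/45) = 1.
  m_3 = 45*1 - 15 = 30, d_3 = (1395 - 30^2)/45 = 495/45 = 11, a_3 = floor((37 + 30)/11) = 6.
  m_4 = 11*6 - 30 = 36, d_4 = (1395 - 36^2)/11 = 99/11 = 9, a_4 = floor((37 + 36)/9) = 8.
  m_5 = 9*8 - 36 = 36, d_5 = (1395 - 36^2)/9 = 99/9 = 11, a_5 = floor((37 + 36)/11) = 6.
  m_6 = 11*6 - 36 = 30, d_6 = (1395 - 30^2)/11 = 495/11 = 45, a_6 = floor((37 + 30)/45) = 1.
  m_7 = 45*1 - 30 = 15, d_7 = (1395 - 15^2)/45 = 1170/45 = 26, a_7 = floor((37 + 15)/26) = 2.
  m_8 = 26*2 - 15 = 37, d_8 = (1395 - 37^2)/26 = 26/26 = 1, a_8 = floor((37 + 37)/1) = 74.
  m_9 = 1*74 - 37 = 37, d_9 = (1395 - 37^2)/1 = 26/1 = 26: (m_9, d_9) = (m_1, d_1) = (37, 26), so from here the quotients repeat a_1, ..., a_8; the period length is 8.
So sqrt(1395) = [37; (2, 1, 6, 8, 6, 1, 2, 74)] with period length k = 8.
k is even, so the fundamental solution of x^2 - 1395y^2 = 1 is (p_{k-1}, q_{k-1}) = (p_7, q_7); compute convergents through index 7.
Convergents (p_i = a_i*p_{i-1} + p_{i-2}, q_i = a_i*q_{i-1} + q_{i-2} with p_{-2}=0, p_{-1}=1, q_{-2}=1, q_{-1}=0):
  i=0: a_0=37, p_0 = 37*1 + 0 = 37, q_0 = 37*0 + 1 = 1.
  i=1: a_1=2, p_1 = 2*37 + 1 = 75, q_1 = 2*1 + 0 = 2.
  i=2: a_2=1, p_2 = 1*75 + 37 = 112, q_2 = 1*2 + 1 = 3.
  i=3: a_3=6, p_3 = 6*112 + 75 = 747, q_3 = 6*3 + 2 = 20.
  i=4: a_4=8, p_4 = 8*747 + 112 = 6088, q_4 = 8*20 + 3 = 163.
  i=5: a_5=6, p_5 = 6*6088 + 747 = 37275, q_5 = 6*163 + 20 = 998.
  i=6: a_6=1, p_6 = 1*37275 + 6088 = 43363, q_6 = 1*998 + 163 = 1161.
  i=7: a_7=2, p_7 = 2*43363 + 37275 = 124001, q_7 = 2*1161 + 998 = 3320.
Check: 124001^2 - 1395*3320^2 = 15376248001 - 15376248000 = 1, so (x, y) = (124001, 3320) solves the equation, and by the theorem it is the least positive solution.

(x, y) = (124001, 3320)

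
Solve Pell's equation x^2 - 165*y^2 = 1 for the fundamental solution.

First expand sqrt(165) as a continued fraction. With x_i = (sqrt(165) + m_i)/d_i and (m_0, d_0) = (0, 1): a_0 = floor(sqrt(165)) = 12, since 12^2 = 144 <= 165 < 169 = 13^2.
Iterate m_{i+1} = d_i*a_i - m_i, d_{i+1} = (165 - m_{i+1}^2)/d_i, a_{i+1} = floor((a_0 + m_{i+1})/d_{i+1}):
  m_1 = 1*12 - 0 = 12, d_1 = (165 - 12^2)/1 = 21/1 = 21, a_1 = floor((12 + 12)/21) = 1.
  m_2 = 21*1 - 12 = 9, d_2 = (165 - 9^2)/21 = 84/21 = 4, a_2 = floor((12 + 9)/4) = 5.
  m_3 = 4*5 - 9 = 11, d_3 = (165 - 11^2)/4 = 44/4 = 11, a_3 = floor((12 + 11)/11) = 2.
  m_4 = 11*2 - 11 = 11, d_4 = (165 - 11^2)/11 = 44/11 = 4, a_4 = floor((12 + 11)/4) = 5.
  m_5 = 4*5 - 11 = 9, d_5 = (165 - 9^2)/4 = 84/4 = 21, a_5 = floor((12 + 9)/21) = 1.
  m_6 = 21*1 - 9 = 12, d_6 = (165 - 12^2)/21 = 21/21 = 1, a_6 = floor((12 + 12)/1) = 24.
  m_7 = 1*24 - 12 = 12, d_7 = (165 - 12^2)/1 = 21/1 = 21: (m_7, d_7) = (m_1, d_1) = (12, 21), so from here the quotients repeat a_1, ..., a_6; the period length is 6.
So sqrt(165) = [12; (1, 5, 2, 5, 1, 24)] with period length k = 6.
k is even, so the fundamental solution of x^2 - 165y^2 = 1 is (p_{k-1}, q_{k-1}) = (p_5, q_5); compute convergents through index 5.
Convergents (p_i = a_i*p_{i-1} + p_{i-2}, q_i = a_i*q_{i-1} + q_{i-2} with p_{-2}=0, p_{-1}=1, q_{-2}=1, q_{-1}=0):
  i=0: a_0=12, p_0 = 12*1 + 0 = 12, q_0 = 12*0 + 1 = 1.
  i=1: a_1=1, p_1 = 1*12 + 1 = 13, q_1 = 1*1 + 0 = 1.
  i=2: a_2=5, p_2 = 5*13 + 12 = 77, q_2 = 5*1 + 1 = 6.
  i=3: a_3=2, p_3 = 2*77 + 13 = 167, q_3 = 2*6 + 1 = 13.
  i=4: a_4=5, p_4 = 5*167 + 77 = 912, q_4 = 5*13 + 6 = 71.
  i=5: a_5=1, p_5 = 1*912 + 167 = 1079, q_5 = 1*71 + 13 = 84.
Check: 1079^2 - 165*84^2 = 1164241 - 1164240 = 1, so (x, y) = (1079, 84) solves the equation, and by the theorem it is the least positive solution.

(x, y) = (1079, 84)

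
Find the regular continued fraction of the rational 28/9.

[3; 9]

Run the Euclidean algorithm on 28 and 9; the successive quotients are the partial quotients a_0, a_1, ... (each step inverts the fractional part left over by the previous one):
  28 = 3*9 + 1, so a_0 = 3.
  9 = 9*1 + 0, so a_1 = 9.
The remainder reaches 0 after 2 divisions, so the expansion has 2 partial quotients, read off in order.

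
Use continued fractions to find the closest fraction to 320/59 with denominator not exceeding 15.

Expand x = 320/59 as a continued fraction with the Euclidean algorithm:
  320 = 5*59 + 25, so a_0 = 5.
  59 = 2*25 + 9, so a_1 = 2.
  25 = 2*9 + 7, so a_2 = 2.
  9 = 1*7 + 2, so a_3 = 1.
  7 = 3*2 + 1, so a_4 = 3.
  2 = 2*1 + 0, so a_5 = 2.
so x = [5; 2, 2, 1, 3, 2].
Convergents (p_i = a_i*p_{i-1} + p_{i-2}, q_i = a_i*q_{i-1} + q_{i-2} with p_{-2}=0, p_{-1}=1, q_{-2}=1, q_{-1}=0), until the denominator exceeds 15:
  i=0: a_0=5, p_0 = 5*1 + 0 = 5, q_0 = 5*0 + 1 = 1.
  i=1: a_1=2, p_1 = 2*5 + 1 = 11, q_1 = 2*1 + 0 = 2.
  i=2: a_2=2, p_2 = 2*11 + 5 = 27, q_2 = 2*2 + 1 = 5.
  i=3: a_3=1, p_3 = 1*27 + 11 = 38, q_3 = 1*5 + 2 = 7.
  i=4: a_4=3, p_4 = 3*38 + 27 = 141, q_4 = 3*7 + 5 = 26.
q_4 = 26 > 15, so the last convergent with denominator <= 15 is p_3/q_3 = 38/7.
The closest fraction with denominator <= 15 is either p_3/q_3 or the intermediate fraction (k*p_3 + p_2)/(k*q_3 + q_2) with the largest k >= 1 whose denominator stays <= 15; these approach x as k grows, and every other convergent or intermediate fraction in range is farther away.
Largest k: floor((15 - q_2)/q_3) = floor((15 - 5)/7) = 1.
That gives (1*38 + 27)/(1*7 + 5) = 65/12.
Compare the errors: |x - 38/7| = |320*7 - 38*59|/(59*7) = 2/413, and |x - 65/12| = |320*12 - 65*59|/(59*12) = 5/708.
Cross-multiplying, 2*708 = 1416 < 2065 = 5*413, so 2/413 is smaller: the convergent 38/7 is closer to x than 65/12.

38/7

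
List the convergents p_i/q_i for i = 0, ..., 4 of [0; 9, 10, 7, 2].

0/1, 1/9, 10/91, 71/646, 152/1383

Using the convergent recurrence p_i = a_i*p_{i-1} + p_{i-2}, q_i = a_i*q_{i-1} + q_{i-2} with p_{-2}=0, p_{-1}=1, q_{-2}=1, q_{-1}=0:
  i=0: a_0=0, p_0 = 0*1 + 0 = 0, q_0 = 0*0 + 1 = 1.
  i=1: a_1=9, p_1 = 9*0 + 1 = 1, q_1 = 9*1 + 0 = 9.
  i=2: a_2=10, p_2 = 10*1 + 0 = 10, q_2 = 10*9 + 1 = 91.
  i=3: a_3=7, p_3 = 7*10 + 1 = 71, q_3 = 7*91 + 9 = 646.
  i=4: a_4=2, p_4 = 2*71 + 10 = 152, q_4 = 2*646 + 91 = 1383.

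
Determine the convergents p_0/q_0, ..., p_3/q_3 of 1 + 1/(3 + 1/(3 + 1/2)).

1/1, 4/3, 13/10, 30/23

Using the convergent recurrence p_i = a_i*p_{i-1} + p_{i-2}, q_i = a_i*q_{i-1} + q_{i-2} with p_{-2}=0, p_{-1}=1, q_{-2}=1, q_{-1}=0:
  i=0: a_0=1, p_0 = 1*1 + 0 = 1, q_0 = 1*0 + 1 = 1.
  i=1: a_1=3, p_1 = 3*1 + 1 = 4, q_1 = 3*1 + 0 = 3.
  i=2: a_2=3, p_2 = 3*4 + 1 = 13, q_2 = 3*3 + 1 = 10.
  i=3: a_3=2, p_3 = 2*13 + 4 = 30, q_3 = 2*10 + 3 = 23.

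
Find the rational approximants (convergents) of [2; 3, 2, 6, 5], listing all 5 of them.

2/1, 7/3, 16/7, 103/45, 531/232

Using the convergent recurrence p_i = a_i*p_{i-1} + p_{i-2}, q_i = a_i*q_{i-1} + q_{i-2} with p_{-2}=0, p_{-1}=1, q_{-2}=1, q_{-1}=0:
  i=0: a_0=2, p_0 = 2*1 + 0 = 2, q_0 = 2*0 + 1 = 1.
  i=1: a_1=3, p_1 = 3*2 + 1 = 7, q_1 = 3*1 + 0 = 3.
  i=2: a_2=2, p_2 = 2*7 + 2 = 16, q_2 = 2*3 + 1 = 7.
  i=3: a_3=6, p_3 = 6*16 + 7 = 103, q_3 = 6*7 + 3 = 45.
  i=4: a_4=5, p_4 = 5*103 + 16 = 531, q_4 = 5*45 + 7 = 232.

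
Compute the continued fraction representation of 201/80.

Run the Euclidean algorithm on 201 and 80; the successive quotients are the partial quotients a_0, a_1, ... (each step inverts the fractional part left over by the previous one):
  201 = 2*80 + 41, so a_0 = 2.
  80 = 1*41 + 39, so a_1 = 1.
  41 = 1*39 + 2, so a_2 = 1.
  39 = 19*2 + 1, so a_3 = 19.
  2 = 2*1 + 0, so a_4 = 2.
The remainder reaches 0 after 5 divisions, so the expansion has 5 partial quotients, read off in order.

[2; 1, 1, 19, 2]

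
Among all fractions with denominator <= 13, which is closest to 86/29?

Expand x = 86/29 as a continued fraction with the Euclidean algorithm:
  86 = 2*29 + 28, so a_0 = 2.
  29 = 1*28 + 1, so a_1 = 1.
  28 = 28*1 + 0, so a_2 = 28.
so x = [2; 1, 28].
Convergents (p_i = a_i*p_{i-1} + p_{i-2}, q_i = a_i*q_{i-1} + q_{i-2} with p_{-2}=0, p_{-1}=1, q_{-2}=1, q_{-1}=0), until the denominator exceeds 13:
  i=0: a_0=2, p_0 = 2*1 + 0 = 2, q_0 = 2*0 + 1 = 1.
  i=1: a_1=1, p_1 = 1*2 + 1 = 3, q_1 = 1*1 + 0 = 1.
  i=2: a_2=28, p_2 = 28*3 + 2 = 86, q_2 = 28*1 + 1 = 29.
q_2 = 29 > 13, so the last convergent with denominator <= 13 is p_1/q_1 = 3/1.
The closest fraction with denominator <= 13 is either p_1/q_1 or the intermediate fraction (k*p_1 + p_0)/(k*q_1 + q_0) with the largest k >= 1 whose denominator stays <= 13; these approach x as k grows, and every other convergent or intermediate fraction in range is farther away.
Largest k: floor((13 - q_0)/q_1) = floor((13 - 1)/1) = 12.
That gives (12*3 + 2)/(12*1 + 1) = 38/13.
Compare the errors: |x - 3/1| = |86*1 - 3*29|/(29*1) = 1/29, and |x - 38/13| = |86*13 - 38*29|/(29*13) = 16/377.
Cross-multiplying, 1*377 = 377 < 464 = 16*29, so 1/29 is smaller: the convergent 3/1 is closer to x than 38/13.

3/1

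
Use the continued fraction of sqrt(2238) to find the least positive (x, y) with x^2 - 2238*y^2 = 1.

First expand sqrt(2238) as a continued fraction. With x_i = (sqrt(2238) + m_i)/d_i and (m_0, d_0) = (0, 1): a_0 = floor(sqrt(2238)) = 47, since 47^2 = 2209 <= 2238 < 2304 = 48^2.
Iterate m_{i+1} = d_i*a_i - m_i, d_{i+1} = (2238 - m_{i+1}^2)/d_i, a_{i+1} = floor((a_0 + m_{i+1})/d_{i+1}):
  m_1 = 1*47 - 0 = 47, d_1 = (2238 - 47^2)/1 = 29/1 = 29, a_1 = floor((47 + 47)/29) = 3.
  m_2 = 29*3 - 47 = 40, d_2 = (2238 - 40^2)/29 = 638/29 = 22, a_2 = floor((47 + 40)/22) = 3.
  m_3 = 22*3 - 40 = 26, d_3 = (2238 - 26^2)/22 = 1562/22 = 71, a_3 = floor((47 + 26)/71) = 1.
  m_4 = 71*1 - 26 = 45, d_4 = (2238 - 45^2)/71 = 213/71 = 3, a_4 = floor((47 + 45)/3) = 30.
  m_5 = 3*30 - 45 = 45, d_5 = (2238 - 45^2)/3 = 213/3 = 71, a_5 = floor((47 + 45)/71) = 1.
  m_6 = 71*1 - 45 = 26, d_6 = (2238 - 26^2)/71 = 1562/71 = 22, a_6 = floor((47 + 26)/22) = 3.
  m_7 = 22*3 - 26 = 40, d_7 = (2238 - 40^2)/22 = 638/22 = 29, a_7 = floor((47 + 40)/29) = 3.
  m_8 = 29*3 - 40 = 47, d_8 = (2238 - 47^2)/29 = 29/29 = 1, a_8 = floor((47 + 47)/1) = 94.
  m_9 = 1*94 - 47 = 47, d_9 = (2238 - 47^2)/1 = 29/1 = 29: (m_9, d_9) = (m_1, d_1) = (47, 29), so from here the quotients repeat a_1, ..., a_8; the period length is 8.
So sqrt(2238) = [47; (3, 3, 1, 30, 1, 3, 3, 94)] with period length k = 8.
k is even, so the fundamental solution of x^2 - 2238y^2 = 1 is (p_{k-1}, q_{k-1}) = (p_7, q_7); compute convergents through index 7.
Convergents (p_i = a_i*p_{i-1} + p_{i-2}, q_i = a_i*q_{i-1} + q_{i-2} with p_{-2}=0, p_{-1}=1, q_{-2}=1, q_{-1}=0):
  i=0: a_0=47, p_0 = 47*1 + 0 = 47, q_0 = 47*0 + 1 = 1.
  i=1: a_1=3, p_1 = 3*47 + 1 = 142, q_1 = 3*1 + 0 = 3.
  i=2: a_2=3, p_2 = 3*142 + 47 = 473, q_2 = 3*3 + 1 = 10.
  i=3: a_3=1, p_3 = 1*473 + 142 = 615, q_3 = 1*10 + 3 = 13.
  i=4: a_4=30, p_4 = 30*615 + 473 = 18923, q_4 = 30*13 + 10 = 400.
  i=5: a_5=1, p_5 = 1*18923 + 615 = 19538, q_5 = 1*400 + 13 = 413.
  i=6: a_6=3, p_6 = 3*19538 + 18923 = 77537, q_6 = 3*413 + 400 = 1639.
  i=7: a_7=3, p_7 = 3*77537 + 19538 = 252149, q_7 = 3*1639 + 413 = 5330.
Check: 252149^2 - 2238*5330^2 = 63579118201 - 63579118200 = 1, so (x, y) = (252149, 5330) solves the equation, and by the theorem it is the least positive solution.

(x, y) = (252149, 5330)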